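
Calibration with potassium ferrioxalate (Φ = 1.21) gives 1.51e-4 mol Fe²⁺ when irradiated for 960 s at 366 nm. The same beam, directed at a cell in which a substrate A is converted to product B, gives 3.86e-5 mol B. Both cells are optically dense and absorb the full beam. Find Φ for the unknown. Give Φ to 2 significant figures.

Photons absorbed by the actinometer: 1.51e-4 / 1.21 = 1.248e-4 mol.
Φ(unknown) = 3.86e-5 / 1.248e-4 = 0.31.

Φ = 0.31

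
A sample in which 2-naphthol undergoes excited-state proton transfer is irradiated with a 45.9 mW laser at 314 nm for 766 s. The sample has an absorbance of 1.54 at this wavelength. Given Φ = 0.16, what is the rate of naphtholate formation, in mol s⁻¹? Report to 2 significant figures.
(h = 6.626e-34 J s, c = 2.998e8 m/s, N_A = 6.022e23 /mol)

Photon energy at 314 nm: hc/λ = (6.626e-34)(2.998e8)/(314e-9) = 6.326e-19 J.
Energy delivered: (45.9 mW)(766 s) = 35.16 J.
Photons incident: 35.16 / 6.326e-19 = 5.558e19, i.e. 5.558e19/6.022e23 = 9.229e-5 mol.
Fraction absorbed: 1 − 10^(−1.54) = 0.9712.
Photons absorbed: 0.9712 × 9.229e-5 = 8.963e-5 mol.
Product formed: 0.16 × 8.963e-5 = 1.434e-5 mol.
Rate: 1.434e-5 / 766 s = 1.9e-8 mol s⁻¹.

1.9e-8 mol s⁻¹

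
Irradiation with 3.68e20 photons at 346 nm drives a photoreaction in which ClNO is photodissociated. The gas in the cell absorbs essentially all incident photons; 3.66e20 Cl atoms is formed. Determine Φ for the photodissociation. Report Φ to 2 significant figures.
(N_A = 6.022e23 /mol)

Φ = 0.99

Product: 3.66e20 / 6.022e23 = 6.078e-4 mol.
Moles of photons: 3.68e20 / 6.022e23 = 6.111e-4 mol.
Φ = 6.078e-4 mol / 6.111e-4 mol photons = 0.99.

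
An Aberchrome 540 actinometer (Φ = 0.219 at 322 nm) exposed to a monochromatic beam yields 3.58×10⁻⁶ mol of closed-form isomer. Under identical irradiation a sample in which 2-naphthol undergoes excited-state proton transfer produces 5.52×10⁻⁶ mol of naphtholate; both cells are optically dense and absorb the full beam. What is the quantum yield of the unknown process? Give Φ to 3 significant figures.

Φ = 0.338

Photons absorbed by the actinometer: 3.58×10⁻⁶ / 0.219 = 1.635×10⁻⁵ mol.
Φ(unknown) = 5.52×10⁻⁶ / 1.635×10⁻⁵ = 0.338.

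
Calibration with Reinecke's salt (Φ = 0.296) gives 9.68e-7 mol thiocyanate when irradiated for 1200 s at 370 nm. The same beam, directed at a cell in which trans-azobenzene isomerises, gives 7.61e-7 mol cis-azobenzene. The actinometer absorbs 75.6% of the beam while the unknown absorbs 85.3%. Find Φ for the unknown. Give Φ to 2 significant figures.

Photons absorbed by the actinometer: 9.68e-7 / 0.296 = 3.270e-6 mol.
Incident flux: 3.270e-6 / 0.756 = 4.325e-6 einstein.
Absorbed by unknown: 0.853 × 4.325e-6 = 3.689e-6 mol.
Φ(unknown) = 7.61e-7 / 3.689e-6 = 0.21.

Φ = 0.21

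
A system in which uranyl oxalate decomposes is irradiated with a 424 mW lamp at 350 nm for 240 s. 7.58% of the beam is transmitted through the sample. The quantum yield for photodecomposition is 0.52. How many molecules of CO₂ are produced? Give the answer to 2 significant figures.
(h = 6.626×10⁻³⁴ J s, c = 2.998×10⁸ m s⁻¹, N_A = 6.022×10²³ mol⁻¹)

Photon energy at 350 nm: hc/λ = (6.626×10⁻³⁴)(2.998×10⁸)/(350×10⁻⁹) = 5.676×10⁻¹⁹ J.
Energy delivered: (424 mW)(240 s) = 101.8 J.
Photons incident: 101.8 / 5.676×10⁻¹⁹ = 1.794×10²⁰, i.e. 1.794×10²⁰/6.022×10²³ = 2.979×10⁻⁴ mol.
Fraction absorbed: 1 − 7.58/100 = 0.9242.
Photons absorbed: 0.9242 × 2.979×10⁻⁴ = 2.753×10⁻⁴ mol.
Product: Φ × n_abs = 0.52 × 2.753×10⁻⁴ = 1.432×10⁻⁴ mol.
As a count: 1.432×10⁻⁴ × 6.022×10²³ = 8.6×10¹⁹.

8.6×10¹⁹ molecules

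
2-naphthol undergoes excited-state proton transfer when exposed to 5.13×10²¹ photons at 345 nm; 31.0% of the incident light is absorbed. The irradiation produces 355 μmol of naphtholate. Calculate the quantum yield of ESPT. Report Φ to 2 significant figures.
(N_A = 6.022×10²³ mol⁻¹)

Φ = 0.13

Product: 355 μmol = 3.55×10⁻⁴ mol.
Moles of photons: 5.13×10²¹ / 6.022×10²³ = 0.008519 mol.
Photons absorbed: 0.310 × 0.008519 = 0.002641 mol.
Φ = 3.55×10⁻⁴ mol / 0.002641 mol photons = 0.13.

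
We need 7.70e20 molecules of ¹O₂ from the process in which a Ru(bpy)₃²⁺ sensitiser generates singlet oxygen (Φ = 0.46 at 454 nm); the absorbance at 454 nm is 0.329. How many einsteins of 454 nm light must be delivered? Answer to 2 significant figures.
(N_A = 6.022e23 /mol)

0.0052 einstein

Product: 7.70e20 / 6.022e23 = 0.001279 mol.
Photons that must be absorbed: 0.001279 / 0.46 = 0.002780 mol.
Fraction absorbed: 1 − 10^(−0.329) = 0.5312.
Incident photons needed: 0.002780 / 0.5312 = 0.005233 mol.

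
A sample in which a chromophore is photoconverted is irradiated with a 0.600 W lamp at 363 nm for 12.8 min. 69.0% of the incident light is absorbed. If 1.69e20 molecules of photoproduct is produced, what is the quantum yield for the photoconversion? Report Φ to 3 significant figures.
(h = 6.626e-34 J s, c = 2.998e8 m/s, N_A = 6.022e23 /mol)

Φ = 0.291

Product: 1.69e20 / 6.022e23 = 2.806e-4 mol.
Photon energy at 363 nm: hc/λ = (6.626e-34)(2.998e8)/(363e-9) = 5.472e-19 J.
Energy delivered: (0.600 W)(768 s) = 460.8 J.
Photons incident: 460.8 / 5.472e-19 = 8.421e20, i.e. 8.421e20/6.022e23 = 0.001398 mol.
Photons absorbed: 0.690 × 0.001398 = 9.646e-4 mol.
Φ = 2.806e-4 mol / 9.646e-4 mol photons = 0.291.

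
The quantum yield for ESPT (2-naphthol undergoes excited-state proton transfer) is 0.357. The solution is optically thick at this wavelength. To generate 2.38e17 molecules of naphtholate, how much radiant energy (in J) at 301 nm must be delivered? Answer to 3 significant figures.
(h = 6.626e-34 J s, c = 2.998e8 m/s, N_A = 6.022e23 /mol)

Product: 2.38e17 / 6.022e23 = 3.952e-7 mol.
Photons that must be absorbed: 3.952e-7 / 0.357 = 1.107e-6 mol.
Photon energy: hc/λ = 6.600e-19 J; per mole, 3.975e5 J mol⁻¹.
Energy required: 1.107e-6 × 3.975e5 = 0.440 J.

0.440 J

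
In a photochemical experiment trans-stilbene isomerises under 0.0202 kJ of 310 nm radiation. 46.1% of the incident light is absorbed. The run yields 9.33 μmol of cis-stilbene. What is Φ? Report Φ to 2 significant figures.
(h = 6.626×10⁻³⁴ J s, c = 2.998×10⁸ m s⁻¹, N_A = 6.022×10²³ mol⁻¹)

Φ = 0.39

Product: 9.33 μmol = 9.33×10⁻⁶ mol.
Photon energy at 310 nm: hc/λ = (6.626×10⁻³⁴)(2.998×10⁸)/(310×10⁻⁹) = 6.408×10⁻¹⁹ J.
Incident energy: 0.0202 kJ = 20.2 J.
Photons incident: 20.2 / 6.408×10⁻¹⁹ = 3.152×10¹⁹, i.e. 3.152×10¹⁹/6.022×10²³ = 5.234×10⁻⁵ mol.
Photons absorbed: 0.461 × 5.234×10⁻⁵ = 2.413×10⁻⁵ mol.
Φ = 9.33×10⁻⁶ mol / 2.413×10⁻⁵ mol photons = 0.39.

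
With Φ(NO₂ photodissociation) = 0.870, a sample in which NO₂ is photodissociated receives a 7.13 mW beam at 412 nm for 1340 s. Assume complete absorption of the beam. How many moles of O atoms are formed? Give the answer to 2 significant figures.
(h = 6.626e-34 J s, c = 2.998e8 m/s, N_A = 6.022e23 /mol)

Photon energy at 412 nm: hc/λ = (6.626e-34)(2.998e8)/(412e-9) = 4.822e-19 J.
Energy delivered: (7.13 mW)(1340 s) = 9.554 J.
Photons incident: 9.554 / 4.822e-19 = 1.981e19, i.e. 1.981e19/6.022e23 = 3.290e-5 mol.
Product: Φ × n_abs = 0.870 × 3.290e-5 = 2.862e-5 mol.

2.9e-5 mol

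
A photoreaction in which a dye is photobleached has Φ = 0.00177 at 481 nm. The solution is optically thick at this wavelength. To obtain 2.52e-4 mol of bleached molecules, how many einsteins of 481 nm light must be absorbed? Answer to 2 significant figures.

Photons that must be absorbed: 2.52e-4 / 0.00177 = 0.1424 mol.

0.14 einstein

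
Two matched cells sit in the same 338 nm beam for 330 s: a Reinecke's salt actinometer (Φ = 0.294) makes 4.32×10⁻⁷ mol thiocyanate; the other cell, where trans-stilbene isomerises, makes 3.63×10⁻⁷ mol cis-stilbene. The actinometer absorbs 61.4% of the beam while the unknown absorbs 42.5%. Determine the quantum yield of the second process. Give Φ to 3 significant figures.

Φ = 0.357

Photons absorbed by the actinometer: 4.32×10⁻⁷ / 0.294 = 1.469×10⁻⁶ mol.
Incident flux: 1.469×10⁻⁶ / 0.614 = 2.393×10⁻⁶ einstein.
Absorbed by unknown: 0.425 × 2.393×10⁻⁶ = 1.017×10⁻⁶ mol.
Φ(unknown) = 3.63×10⁻⁷ / 1.017×10⁻⁶ = 0.357.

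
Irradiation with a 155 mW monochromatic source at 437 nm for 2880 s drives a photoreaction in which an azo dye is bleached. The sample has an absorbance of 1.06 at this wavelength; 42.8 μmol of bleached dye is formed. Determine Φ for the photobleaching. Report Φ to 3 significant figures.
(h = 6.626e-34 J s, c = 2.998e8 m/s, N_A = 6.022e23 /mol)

Φ = 0.0287

Product: 42.8 μmol = 4.28e-5 mol.
Photon energy at 437 nm: hc/λ = (6.626e-34)(2.998e8)/(437e-9) = 4.546e-19 J.
Energy delivered: (155 mW)(2880 s) = 446.4 J.
Photons incident: 446.4 / 4.546e-19 = 9.820e20, i.e. 9.820e20/6.022e23 = 0.001631 mol.
Fraction absorbed: 1 − 10^(−1.06) = 0.9129.
Photons absorbed: 0.9129 × 0.001631 = 0.001489 mol.
Φ = 4.28e-5 mol / 0.001489 mol photons = 0.0287.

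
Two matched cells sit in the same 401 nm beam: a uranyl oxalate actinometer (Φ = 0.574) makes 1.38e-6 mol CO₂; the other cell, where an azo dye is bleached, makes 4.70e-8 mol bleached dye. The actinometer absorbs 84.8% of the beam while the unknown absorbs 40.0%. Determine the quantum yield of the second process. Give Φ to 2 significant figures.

Photons absorbed by the actinometer: 1.38e-6 / 0.574 = 2.404e-6 mol.
Incident flux: 2.404e-6 / 0.848 = 2.835e-6 einstein.
Absorbed by unknown: 0.400 × 2.835e-6 = 1.134e-6 mol.
Φ(unknown) = 4.70e-8 / 1.134e-6 = 0.041.

Φ = 0.041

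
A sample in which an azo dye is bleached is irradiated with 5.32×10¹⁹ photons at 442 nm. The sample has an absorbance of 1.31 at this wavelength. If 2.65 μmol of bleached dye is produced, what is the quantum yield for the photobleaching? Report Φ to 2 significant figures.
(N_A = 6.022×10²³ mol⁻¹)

Φ = 0.032

Product: 2.65 μmol = 2.65×10⁻⁶ mol.
Moles of photons: 5.32×10¹⁹ / 6.022×10²³ = 8.834×10⁻⁵ mol.
Fraction absorbed: 1 − 10^(−1.31) = 0.9510.
Photons absorbed: 0.9510 × 8.834×10⁻⁵ = 8.401×10⁻⁵ mol.
Φ = 2.65×10⁻⁶ mol / 8.401×10⁻⁵ mol photons = 0.032.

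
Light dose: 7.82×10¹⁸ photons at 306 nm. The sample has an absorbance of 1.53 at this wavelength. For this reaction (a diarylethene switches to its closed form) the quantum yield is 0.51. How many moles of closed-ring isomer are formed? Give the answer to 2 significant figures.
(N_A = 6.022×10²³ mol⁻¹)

6.4×10⁻⁶ mol

Moles of photons: 7.82×10¹⁸ / 6.022×10²³ = 1.299×10⁻⁵ mol.
Fraction absorbed: 1 − 10^(−1.53) = 0.9705.
Photons absorbed: 0.9705 × 1.299×10⁻⁵ = 1.261×10⁻⁵ mol.
Product: Φ × n_abs = 0.51 × 1.261×10⁻⁵ = 6.431×10⁻⁶ mol.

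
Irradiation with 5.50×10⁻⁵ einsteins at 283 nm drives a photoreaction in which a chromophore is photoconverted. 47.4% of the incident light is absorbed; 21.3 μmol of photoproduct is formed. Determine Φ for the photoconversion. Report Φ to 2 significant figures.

Φ = 0.82

Product: 21.3 μmol = 2.13×10⁻⁵ mol.
Photons absorbed: 0.474 × 5.50×10⁻⁵ = 2.607×10⁻⁵ mol.
Φ = 2.13×10⁻⁵ mol / 2.607×10⁻⁵ mol photons = 0.82.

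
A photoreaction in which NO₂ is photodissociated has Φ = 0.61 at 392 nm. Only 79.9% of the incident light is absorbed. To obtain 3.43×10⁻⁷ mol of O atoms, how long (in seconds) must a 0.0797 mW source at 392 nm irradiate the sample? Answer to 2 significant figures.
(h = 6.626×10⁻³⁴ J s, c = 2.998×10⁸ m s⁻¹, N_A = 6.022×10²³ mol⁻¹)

Photons that must be absorbed: 3.43×10⁻⁷ / 0.61 = 5.623×10⁻⁷ mol.
Incident photons needed: 5.623×10⁻⁷ / 0.799 = 7.038×10⁻⁷ mol.
Photon energy: hc/λ = 5.068×10⁻¹⁹ J; per mole, 3.052×10⁵ J mol⁻¹.
Energy required: 7.038×10⁻⁷ × 3.052×10⁵ = 0.2148 J.
Time: 0.2148 J / 7.97e-05 W = 2700 s.

t ≈ 2700 s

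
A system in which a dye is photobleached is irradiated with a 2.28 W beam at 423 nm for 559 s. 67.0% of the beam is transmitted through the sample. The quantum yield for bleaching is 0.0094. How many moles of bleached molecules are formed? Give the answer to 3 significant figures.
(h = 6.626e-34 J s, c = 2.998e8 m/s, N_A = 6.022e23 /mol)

1.40e-5 mol

Photon energy at 423 nm: hc/λ = (6.626e-34)(2.998e8)/(423e-9) = 4.696e-19 J.
Energy delivered: (2.28 W)(559 s) = 1275 J.
Photons incident: 1275 / 4.696e-19 = 2.715e21, i.e. 2.715e21/6.022e23 = 0.004508 mol.
Fraction absorbed: 1 − 67.0/100 = 0.3300.
Photons absorbed: 0.3300 × 0.004508 = 0.001488 mol.
Product: Φ × n_abs = 0.0094 × 0.001488 = 1.399e-5 mol.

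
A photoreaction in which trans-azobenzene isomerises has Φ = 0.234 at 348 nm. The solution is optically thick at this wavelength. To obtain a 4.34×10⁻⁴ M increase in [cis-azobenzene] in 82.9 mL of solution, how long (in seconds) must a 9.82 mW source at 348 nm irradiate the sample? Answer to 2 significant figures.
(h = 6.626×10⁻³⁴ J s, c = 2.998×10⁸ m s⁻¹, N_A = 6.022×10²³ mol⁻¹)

t ≈ 5400 s

Product: (4.34×10⁻⁴ M)(0.0829 L) = 3.598×10⁻⁵ mol.
Photons that must be absorbed: 3.598×10⁻⁵ / 0.234 = 1.538×10⁻⁴ mol.
Photon energy: hc/λ = 5.708×10⁻¹⁹ J; per mole, 3.437×10⁵ J mol⁻¹.
Energy required: 1.538×10⁻⁴ × 3.437×10⁵ = 52.86 J.
Time: 52.86 J / 0.00982 W = 5400 s.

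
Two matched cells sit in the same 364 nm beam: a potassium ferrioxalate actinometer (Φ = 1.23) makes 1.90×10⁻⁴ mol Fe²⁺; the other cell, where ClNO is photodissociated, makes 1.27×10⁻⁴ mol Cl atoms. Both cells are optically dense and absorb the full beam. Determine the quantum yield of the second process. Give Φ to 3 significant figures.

Photons absorbed by the actinometer: 1.90×10⁻⁴ / 1.23 = 1.545×10⁻⁴ mol.
Φ(unknown) = 1.27×10⁻⁴ / 1.545×10⁻⁴ = 0.822.

Φ = 0.822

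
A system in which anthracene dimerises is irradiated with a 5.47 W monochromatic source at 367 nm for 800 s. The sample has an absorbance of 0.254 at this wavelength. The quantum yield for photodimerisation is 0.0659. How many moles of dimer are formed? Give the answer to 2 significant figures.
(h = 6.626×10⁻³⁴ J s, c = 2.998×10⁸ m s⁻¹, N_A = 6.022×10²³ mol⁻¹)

Photon energy at 367 nm: hc/λ = (6.626×10⁻³⁴)(2.998×10⁸)/(367×10⁻⁹) = 5.413×10⁻¹⁹ J.
Energy delivered: (5.47 W)(800 s) = 4376 J.
Photons incident: 4376 / 5.413×10⁻¹⁹ = 8.084×10²¹, i.e. 8.084×10²¹/6.022×10²³ = 0.01342 mol.
Fraction absorbed: 1 − 10^(−0.254) = 0.4428.
Photons absorbed: 0.4428 × 0.01342 = 0.005942 mol.
Product: Φ × n_abs = 0.0659 × 0.005942 = 3.916×10⁻⁴ mol.

3.9×10⁻⁴ mol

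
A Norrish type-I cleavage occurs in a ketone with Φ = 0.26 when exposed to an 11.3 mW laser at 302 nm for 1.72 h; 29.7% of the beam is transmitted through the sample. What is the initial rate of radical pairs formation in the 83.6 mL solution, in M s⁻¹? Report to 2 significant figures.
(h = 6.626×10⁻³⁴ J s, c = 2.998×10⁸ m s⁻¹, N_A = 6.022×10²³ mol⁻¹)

6.2×10⁻⁸ M s⁻¹

Photon energy at 302 nm: hc/λ = (6.626×10⁻³⁴)(2.998×10⁸)/(302×10⁻⁹) = 6.578×10⁻¹⁹ J.
Energy delivered: (11.3 mW)(6192 s) = 69.97 J.
Photons incident: 69.97 / 6.578×10⁻¹⁹ = 1.064×10²⁰, i.e. 1.064×10²⁰/6.022×10²³ = 1.767×10⁻⁴ mol.
Fraction absorbed: 1 − 29.7/100 = 0.7030.
Photons absorbed: 0.7030 × 1.767×10⁻⁴ = 1.242×10⁻⁴ mol.
Product formed: 0.26 × 1.242×10⁻⁴ = 3.229×10⁻⁵ mol.
Rate: 3.229×10⁻⁵ mol / (6192 s × 0.0836 L) = 6.2×10⁻⁸ M s⁻¹.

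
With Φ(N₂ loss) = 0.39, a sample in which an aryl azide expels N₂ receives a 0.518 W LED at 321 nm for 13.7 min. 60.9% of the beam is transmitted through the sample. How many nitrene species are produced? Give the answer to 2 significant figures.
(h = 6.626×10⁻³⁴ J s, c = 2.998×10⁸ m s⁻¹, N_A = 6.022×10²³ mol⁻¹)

1.0×10²⁰ species

Photon energy at 321 nm: hc/λ = (6.626×10⁻³⁴)(2.998×10⁸)/(321×10⁻⁹) = 6.188×10⁻¹⁹ J.
Energy delivered: (0.518 W)(822 s) = 425.8 J.
Photons incident: 425.8 / 6.188×10⁻¹⁹ = 6.881×10²⁰, i.e. 6.881×10²⁰/6.022×10²³ = 0.001143 mol.
Fraction absorbed: 1 − 60.9/100 = 0.3910.
Photons absorbed: 0.3910 × 0.001143 = 4.469×10⁻⁴ mol.
Product: Φ × n_abs = 0.39 × 4.469×10⁻⁴ = 1.743×10⁻⁴ mol.
As a count: 1.743×10⁻⁴ × 6.022×10²³ = 1.0×10²⁰.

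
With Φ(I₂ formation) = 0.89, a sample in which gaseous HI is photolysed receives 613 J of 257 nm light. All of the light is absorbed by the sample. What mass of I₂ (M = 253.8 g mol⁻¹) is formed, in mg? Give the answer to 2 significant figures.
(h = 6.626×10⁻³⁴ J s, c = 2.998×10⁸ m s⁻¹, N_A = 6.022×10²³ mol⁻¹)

Photon energy at 257 nm: hc/λ = (6.626×10⁻³⁴)(2.998×10⁸)/(257×10⁻⁹) = 7.729×10⁻¹⁹ J.
Photons incident: 613 / 7.729×10⁻¹⁹ = 7.931×10²⁰, i.e. 7.931×10²⁰/6.022×10²³ = 0.001317 mol.
Product: Φ × n_abs = 0.89 × 0.001317 = 0.001172 mol.
Mass: 0.001172 × 253.8 = 0.2975 g = 300 mg.

300 mg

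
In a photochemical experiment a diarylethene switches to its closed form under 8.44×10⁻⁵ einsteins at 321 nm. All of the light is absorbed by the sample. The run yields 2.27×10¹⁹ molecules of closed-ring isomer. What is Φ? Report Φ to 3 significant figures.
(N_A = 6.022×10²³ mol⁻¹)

Φ = 0.447

Product: 2.27×10¹⁹ / 6.022×10²³ = 3.770×10⁻⁵ mol.
Φ = 3.770×10⁻⁵ mol / 8.44×10⁻⁵ mol photons = 0.447.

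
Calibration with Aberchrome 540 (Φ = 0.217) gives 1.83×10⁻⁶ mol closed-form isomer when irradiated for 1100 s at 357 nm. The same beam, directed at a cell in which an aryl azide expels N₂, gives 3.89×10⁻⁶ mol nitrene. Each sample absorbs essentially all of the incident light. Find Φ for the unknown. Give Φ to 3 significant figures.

Photons absorbed by the actinometer: 1.83×10⁻⁶ / 0.217 = 8.433×10⁻⁶ mol.
Φ(unknown) = 3.89×10⁻⁶ / 8.433×10⁻⁶ = 0.461.

Φ = 0.461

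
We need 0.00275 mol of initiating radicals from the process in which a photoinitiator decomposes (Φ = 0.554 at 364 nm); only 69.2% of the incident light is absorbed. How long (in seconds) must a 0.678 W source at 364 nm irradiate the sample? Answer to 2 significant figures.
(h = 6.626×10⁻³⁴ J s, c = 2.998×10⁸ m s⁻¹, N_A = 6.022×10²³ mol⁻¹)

Photons that must be absorbed: 0.00275 / 0.554 = 0.004964 mol.
Incident photons needed: 0.004964 / 0.692 = 0.007173 mol.
Photon energy: hc/λ = 5.457×10⁻¹⁹ J; per mole, 3.286×10⁵ J mol⁻¹.
Energy required: 0.007173 × 3.286×10⁵ = 2357 J.
Time: 2357 J / 0.678 W = 3500 s.

t ≈ 3500 s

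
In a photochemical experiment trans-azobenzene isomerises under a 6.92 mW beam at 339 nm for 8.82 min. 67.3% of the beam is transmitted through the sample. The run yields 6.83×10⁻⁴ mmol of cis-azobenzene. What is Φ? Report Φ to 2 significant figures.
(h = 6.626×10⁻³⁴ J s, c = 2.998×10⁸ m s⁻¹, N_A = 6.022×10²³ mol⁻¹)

Φ = 0.20

Product: 6.83×10⁻⁴ mmol = 6.83×10⁻⁷ mol.
Photon energy at 339 nm: hc/λ = (6.626×10⁻³⁴)(2.998×10⁸)/(339×10⁻⁹) = 5.860×10⁻¹⁹ J.
Energy delivered: (6.92 mW)(529.2 s) = 3.662 J.
Photons incident: 3.662 / 5.860×10⁻¹⁹ = 6.249×10¹⁸, i.e. 6.249×10¹⁸/6.022×10²³ = 1.038×10⁻⁵ mol.
Fraction absorbed: 1 − 67.3/100 = 0.3270.
Photons absorbed: 0.3270 × 1.038×10⁻⁵ = 3.394×10⁻⁶ mol.
Φ = 6.83×10⁻⁷ mol / 3.394×10⁻⁶ mol photons = 0.20.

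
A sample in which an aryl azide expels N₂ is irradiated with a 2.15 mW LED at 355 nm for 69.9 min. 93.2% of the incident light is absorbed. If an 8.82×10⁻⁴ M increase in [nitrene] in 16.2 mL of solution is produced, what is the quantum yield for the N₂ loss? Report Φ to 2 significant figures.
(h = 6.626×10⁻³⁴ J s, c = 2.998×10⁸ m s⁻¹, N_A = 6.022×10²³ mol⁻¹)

Product: (8.82×10⁻⁴ M)(0.0162 L) = 1.429×10⁻⁵ mol.
Photon energy at 355 nm: hc/λ = (6.626×10⁻³⁴)(2.998×10⁸)/(355×10⁻⁹) = 5.596×10⁻¹⁹ J.
Energy delivered: (2.15 mW)(4194 s) = 9.017 J.
Photons incident: 9.017 / 5.596×10⁻¹⁹ = 1.611×10¹⁹, i.e. 1.611×10¹⁹/6.022×10²³ = 2.675×10⁻⁵ mol.
Photons absorbed: 0.932 × 2.675×10⁻⁵ = 2.493×10⁻⁵ mol.
Φ = 1.429×10⁻⁵ mol / 2.493×10⁻⁵ mol photons = 0.57.

Φ = 0.57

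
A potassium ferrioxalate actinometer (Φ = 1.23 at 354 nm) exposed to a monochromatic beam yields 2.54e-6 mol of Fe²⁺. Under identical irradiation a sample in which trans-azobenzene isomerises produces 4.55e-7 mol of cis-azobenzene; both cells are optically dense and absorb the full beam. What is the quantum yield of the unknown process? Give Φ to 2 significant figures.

Photons absorbed by the actinometer: 2.54e-6 / 1.23 = 2.065e-6 mol.
Φ(unknown) = 4.55e-7 / 2.065e-6 = 0.22.

Φ = 0.22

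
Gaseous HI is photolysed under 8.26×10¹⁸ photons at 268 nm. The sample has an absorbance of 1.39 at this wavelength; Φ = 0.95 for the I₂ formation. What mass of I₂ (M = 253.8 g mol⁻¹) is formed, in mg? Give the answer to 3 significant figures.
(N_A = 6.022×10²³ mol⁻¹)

3.17 mg

Moles of photons: 8.26×10¹⁸ / 6.022×10²³ = 1.372×10⁻⁵ mol.
Fraction absorbed: 1 − 10^(−1.39) = 0.9593.
Photons absorbed: 0.9593 × 1.372×10⁻⁵ = 1.316×10⁻⁵ mol.
Product: Φ × n_abs = 0.95 × 1.316×10⁻⁵ = 1.250×10⁻⁵ mol.
Mass: 1.250×10⁻⁵ × 253.8 = 0.003173 g = 3.17 mg.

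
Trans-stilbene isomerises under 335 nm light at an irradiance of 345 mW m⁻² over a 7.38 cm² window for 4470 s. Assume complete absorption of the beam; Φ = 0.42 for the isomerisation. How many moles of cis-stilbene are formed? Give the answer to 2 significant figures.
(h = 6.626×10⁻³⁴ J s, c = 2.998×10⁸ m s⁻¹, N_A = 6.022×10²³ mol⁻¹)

Photon energy at 335 nm: hc/λ = (6.626×10⁻³⁴)(2.998×10⁸)/(335×10⁻⁹) = 5.930×10⁻¹⁹ J.
Energy delivered: (345 mW m⁻²)(7.38×10⁻⁴ m²)(4470 s) = 1.138 J.
Photons incident: 1.138 / 5.930×10⁻¹⁹ = 1.919×10¹⁸, i.e. 1.919×10¹⁸/6.022×10²³ = 3.187×10⁻⁶ mol.
Product: Φ × n_abs = 0.42 × 3.187×10⁻⁶ = 1.339×10⁻⁶ mol.

1.3×10⁻⁶ mol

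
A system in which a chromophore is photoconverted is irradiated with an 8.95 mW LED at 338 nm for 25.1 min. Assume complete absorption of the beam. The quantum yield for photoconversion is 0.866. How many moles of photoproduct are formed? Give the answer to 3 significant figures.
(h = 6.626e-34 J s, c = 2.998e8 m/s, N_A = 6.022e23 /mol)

Photon energy at 338 nm: hc/λ = (6.626e-34)(2.998e8)/(338e-9) = 5.877e-19 J.
Energy delivered: (8.95 mW)(1506 s) = 13.48 J.
Photons incident: 13.48 / 5.877e-19 = 2.294e19, i.e. 2.294e19/6.022e23 = 3.809e-5 mol.
Product: Φ × n_abs = 0.866 × 3.809e-5 = 3.299e-5 mol.

3.30e-5 mol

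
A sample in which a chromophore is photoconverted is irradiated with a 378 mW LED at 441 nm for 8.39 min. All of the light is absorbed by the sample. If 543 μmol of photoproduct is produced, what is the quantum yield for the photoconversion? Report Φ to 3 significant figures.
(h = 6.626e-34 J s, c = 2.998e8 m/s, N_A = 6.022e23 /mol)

Φ = 0.774

Product: 543 μmol = 5.43e-4 mol.
Photon energy at 441 nm: hc/λ = (6.626e-34)(2.998e8)/(441e-9) = 4.504e-19 J.
Energy delivered: (378 mW)(503.4 s) = 190.3 J.
Photons incident: 190.3 / 4.504e-19 = 4.225e20, i.e. 4.225e20/6.022e23 = 7.016e-4 mol.
Φ = 5.43e-4 mol / 7.016e-4 mol photons = 0.774.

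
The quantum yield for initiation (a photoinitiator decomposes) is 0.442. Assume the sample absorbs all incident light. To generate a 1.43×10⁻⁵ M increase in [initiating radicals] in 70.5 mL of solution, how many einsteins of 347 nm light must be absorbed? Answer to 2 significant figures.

Product: (1.43×10⁻⁵ M)(0.0705 L) = 1.008×10⁻⁶ mol.
Photons that must be absorbed: 1.008×10⁻⁶ / 0.442 = 2.281×10⁻⁶ mol.

2.3×10⁻⁶ einstein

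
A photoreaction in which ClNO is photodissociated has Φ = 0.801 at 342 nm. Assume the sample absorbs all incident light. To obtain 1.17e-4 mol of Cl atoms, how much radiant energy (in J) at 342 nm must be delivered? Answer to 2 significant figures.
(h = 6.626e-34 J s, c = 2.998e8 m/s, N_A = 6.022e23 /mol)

Photons that must be absorbed: 1.17e-4 / 0.801 = 1.461e-4 mol.
Photon energy: hc/λ = 5.808e-19 J; per mole, 3.498e5 J mol⁻¹.
Energy required: 1.461e-4 × 3.498e5 = 51 J.

51 J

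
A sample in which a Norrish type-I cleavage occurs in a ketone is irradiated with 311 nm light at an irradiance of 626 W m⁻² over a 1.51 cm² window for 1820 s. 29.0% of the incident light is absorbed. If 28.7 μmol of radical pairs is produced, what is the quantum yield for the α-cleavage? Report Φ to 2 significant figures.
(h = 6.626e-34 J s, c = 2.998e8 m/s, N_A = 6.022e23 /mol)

Product: 28.7 μmol = 2.87e-5 mol.
Photon energy at 311 nm: hc/λ = (6.626e-34)(2.998e8)/(311e-9) = 6.387e-19 J.
Energy delivered: (626 W m⁻²)(1.51e-4 m²)(1820 s) = 172.0 J.
Photons incident: 172.0 / 6.387e-19 = 2.693e20, i.e. 2.693e20/6.022e23 = 4.472e-4 mol.
Photons absorbed: 0.290 × 4.472e-4 = 1.297e-4 mol.
Φ = 2.87e-5 mol / 1.297e-4 mol photons = 0.22.

Φ = 0.22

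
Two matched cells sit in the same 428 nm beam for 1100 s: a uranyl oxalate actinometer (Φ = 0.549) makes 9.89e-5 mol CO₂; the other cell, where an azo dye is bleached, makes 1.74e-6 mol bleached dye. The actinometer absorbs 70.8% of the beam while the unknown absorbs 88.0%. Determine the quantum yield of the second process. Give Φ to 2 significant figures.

Φ = 0.0078

Photons absorbed by the actinometer: 9.89e-5 / 0.549 = 1.801e-4 mol.
Incident flux: 1.801e-4 / 0.708 = 2.544e-4 einstein.
Absorbed by unknown: 0.880 × 2.544e-4 = 2.239e-4 mol.
Φ(unknown) = 1.74e-6 / 2.239e-4 = 0.0078.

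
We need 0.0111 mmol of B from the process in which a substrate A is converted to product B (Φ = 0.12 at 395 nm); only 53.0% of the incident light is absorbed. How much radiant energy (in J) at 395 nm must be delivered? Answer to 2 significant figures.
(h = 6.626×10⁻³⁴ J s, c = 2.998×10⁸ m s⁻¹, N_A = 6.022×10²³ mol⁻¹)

53 J

Product: 0.0111 mmol = 1.11×10⁻⁵ mol.
Photons that must be absorbed: 1.11×10⁻⁵ / 0.12 = 9.250×10⁻⁵ mol.
Incident photons needed: 9.250×10⁻⁵ / 0.530 = 1.745×10⁻⁴ mol.
Photon energy: hc/λ = 5.029×10⁻¹⁹ J; per mole, 3.028×10⁵ J mol⁻¹.
Energy required: 1.745×10⁻⁴ × 3.028×10⁵ = 53 J.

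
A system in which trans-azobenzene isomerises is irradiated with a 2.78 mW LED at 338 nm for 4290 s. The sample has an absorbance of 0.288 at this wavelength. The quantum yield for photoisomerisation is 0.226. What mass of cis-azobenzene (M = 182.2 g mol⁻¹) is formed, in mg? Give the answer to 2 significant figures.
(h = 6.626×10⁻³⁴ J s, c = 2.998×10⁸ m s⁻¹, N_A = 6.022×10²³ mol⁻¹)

Photon energy at 338 nm: hc/λ = (6.626×10⁻³⁴)(2.998×10⁸)/(338×10⁻⁹) = 5.877×10⁻¹⁹ J.
Energy delivered: (2.78 mW)(4290 s) = 11.93 J.
Photons incident: 11.93 / 5.877×10⁻¹⁹ = 2.030×10¹⁹, i.e. 2.030×10¹⁹/6.022×10²³ = 3.371×10⁻⁵ mol.
Fraction absorbed: 1 − 10^(−0.288) = 0.4848.
Photons absorbed: 0.4848 × 3.371×10⁻⁵ = 1.634×10⁻⁵ mol.
Product: Φ × n_abs = 0.226 × 1.634×10⁻⁵ = 3.693×10⁻⁶ mol.
Mass: 3.693×10⁻⁶ × 182.2 = 6.729×10⁻⁴ g = 0.67 mg.

0.67 mg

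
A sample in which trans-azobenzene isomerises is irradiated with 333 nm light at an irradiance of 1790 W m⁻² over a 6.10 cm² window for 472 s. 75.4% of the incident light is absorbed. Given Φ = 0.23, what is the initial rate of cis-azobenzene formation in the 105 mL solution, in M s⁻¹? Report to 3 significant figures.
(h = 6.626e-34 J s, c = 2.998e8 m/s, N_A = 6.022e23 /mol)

Photon energy at 333 nm: hc/λ = (6.626e-34)(2.998e8)/(333e-9) = 5.965e-19 J.
Energy delivered: (1790 W m⁻²)(6.10e-4 m²)(472 s) = 515.4 J.
Photons incident: 515.4 / 5.965e-19 = 8.640e20, i.e. 8.640e20/6.022e23 = 0.001435 mol.
Photons absorbed: 0.754 × 0.001435 = 0.001082 mol.
Product formed: 0.23 × 0.001082 = 2.489e-4 mol.
Rate: 2.489e-4 mol / (472 s × 0.105 L) = 5.02e-6 M s⁻¹.

5.02e-6 M s⁻¹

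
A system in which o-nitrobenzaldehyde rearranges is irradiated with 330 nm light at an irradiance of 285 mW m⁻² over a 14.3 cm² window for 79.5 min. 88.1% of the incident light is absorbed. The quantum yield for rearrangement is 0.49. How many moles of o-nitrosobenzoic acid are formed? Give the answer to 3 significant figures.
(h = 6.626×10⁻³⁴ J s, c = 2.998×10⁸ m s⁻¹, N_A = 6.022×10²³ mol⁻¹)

2.32×10⁻⁶ mol

Photon energy at 330 nm: hc/λ = (6.626×10⁻³⁴)(2.998×10⁸)/(330×10⁻⁹) = 6.020×10⁻¹⁹ J.
Energy delivered: (285 mW m⁻²)(14.3×10⁻⁴ m²)(4770 s) = 1.944 J.
Photons incident: 1.944 / 6.020×10⁻¹⁹ = 3.229×10¹⁸, i.e. 3.229×10¹⁸/6.022×10²³ = 5.362×10⁻⁶ mol.
Photons absorbed: 0.881 × 5.362×10⁻⁶ = 4.724×10⁻⁶ mol.
Product: Φ × n_abs = 0.49 × 4.724×10⁻⁶ = 2.315×10⁻⁶ mol.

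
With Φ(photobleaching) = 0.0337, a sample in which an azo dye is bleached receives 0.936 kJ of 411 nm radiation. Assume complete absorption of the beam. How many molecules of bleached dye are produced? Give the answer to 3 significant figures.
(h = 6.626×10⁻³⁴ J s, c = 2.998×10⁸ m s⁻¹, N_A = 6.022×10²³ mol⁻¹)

Photon energy at 411 nm: hc/λ = (6.626×10⁻³⁴)(2.998×10⁸)/(411×10⁻⁹) = 4.833×10⁻¹⁹ J.
Incident energy: 0.936 kJ = 936 J.
Photons incident: 936 / 4.833×10⁻¹⁹ = 1.937×10²¹, i.e. 1.937×10²¹/6.022×10²³ = 0.003217 mol.
Product: Φ × n_abs = 0.0337 × 0.003217 = 1.084×10⁻⁴ mol.
As a count: 1.084×10⁻⁴ × 6.022×10²³ = 6.53×10¹⁹.

6.53×10¹⁹ molecules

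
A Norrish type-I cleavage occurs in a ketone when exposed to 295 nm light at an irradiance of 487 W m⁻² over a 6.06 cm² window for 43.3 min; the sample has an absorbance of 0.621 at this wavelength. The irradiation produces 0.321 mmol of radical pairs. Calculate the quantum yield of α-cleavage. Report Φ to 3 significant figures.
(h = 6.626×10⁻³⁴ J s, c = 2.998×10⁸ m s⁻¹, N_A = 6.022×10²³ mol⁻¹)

Φ = 0.223

Product: 0.321 mmol = 3.21×10⁻⁴ mol.
Photon energy at 295 nm: hc/λ = (6.626×10⁻³⁴)(2.998×10⁸)/(295×10⁻⁹) = 6.734×10⁻¹⁹ J.
Energy delivered: (487 W m⁻²)(6.06×10⁻⁴ m²)(2598 s) = 766.7 J.
Photons incident: 766.7 / 6.734×10⁻¹⁹ = 1.139×10²¹, i.e. 1.139×10²¹/6.022×10²³ = 0.001891 mol.
Fraction absorbed: 1 − 10^(−0.621) = 0.7607.
Photons absorbed: 0.7607 × 0.001891 = 0.001438 mol.
Φ = 3.21×10⁻⁴ mol / 0.001438 mol photons = 0.223.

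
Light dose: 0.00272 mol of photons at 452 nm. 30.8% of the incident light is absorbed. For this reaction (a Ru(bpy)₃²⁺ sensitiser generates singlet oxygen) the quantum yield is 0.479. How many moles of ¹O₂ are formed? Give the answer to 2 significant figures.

Photons absorbed: 0.308 × 0.00272 = 8.378×10⁻⁴ mol.
Product: Φ × n_abs = 0.479 × 8.378×10⁻⁴ = 4.013×10⁻⁴ mol.

4.0×10⁻⁴ mol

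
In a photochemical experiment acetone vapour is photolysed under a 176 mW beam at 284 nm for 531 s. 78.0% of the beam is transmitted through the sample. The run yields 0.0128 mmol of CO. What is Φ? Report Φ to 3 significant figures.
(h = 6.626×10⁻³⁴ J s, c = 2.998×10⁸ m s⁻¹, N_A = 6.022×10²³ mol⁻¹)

Product: 0.0128 mmol = 1.28×10⁻⁵ mol.
Photon energy at 284 nm: hc/λ = (6.626×10⁻³⁴)(2.998×10⁸)/(284×10⁻⁹) = 6.995×10⁻¹⁹ J.
Energy delivered: (176 mW)(531 s) = 93.46 J.
Photons incident: 93.46 / 6.995×10⁻¹⁹ = 1.336×10²⁰, i.e. 1.336×10²⁰/6.022×10²³ = 2.219×10⁻⁴ mol.
Fraction absorbed: 1 − 78.0/100 = 0.2200.
Photons absorbed: 0.2200 × 2.219×10⁻⁴ = 4.882×10⁻⁵ mol.
Φ = 1.28×10⁻⁵ mol / 4.882×10⁻⁵ mol photons = 0.262.

Φ = 0.262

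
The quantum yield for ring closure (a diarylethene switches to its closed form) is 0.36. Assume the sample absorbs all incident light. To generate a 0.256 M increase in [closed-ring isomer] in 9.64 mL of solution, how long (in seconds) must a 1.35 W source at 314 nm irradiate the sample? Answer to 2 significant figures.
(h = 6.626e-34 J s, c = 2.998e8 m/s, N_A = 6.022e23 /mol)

Product: (0.256 M)(0.00964 L) = 0.002468 mol.
Photons that must be absorbed: 0.002468 / 0.36 = 0.006856 mol.
Photon energy: hc/λ = 6.326e-19 J; per mole, 3.810e5 J mol⁻¹.
Energy required: 0.006856 × 3.810e5 = 2612 J.
Time: 2612 J / 1.35 W = 1900 s.

t ≈ 1900 s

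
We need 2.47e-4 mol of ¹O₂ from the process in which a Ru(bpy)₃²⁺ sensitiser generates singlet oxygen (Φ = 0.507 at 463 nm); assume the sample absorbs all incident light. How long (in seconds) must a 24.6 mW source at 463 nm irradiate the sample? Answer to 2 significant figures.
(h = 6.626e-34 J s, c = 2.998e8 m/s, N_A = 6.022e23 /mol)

t ≈ 5100 s

Photons that must be absorbed: 2.47e-4 / 0.507 = 4.872e-4 mol.
Photon energy: hc/λ = 4.290e-19 J; per mole, 2.583e5 J mol⁻¹.
Energy required: 4.872e-4 × 2.583e5 = 125.8 J.
Time: 125.8 J / 0.0246 W = 5100 s.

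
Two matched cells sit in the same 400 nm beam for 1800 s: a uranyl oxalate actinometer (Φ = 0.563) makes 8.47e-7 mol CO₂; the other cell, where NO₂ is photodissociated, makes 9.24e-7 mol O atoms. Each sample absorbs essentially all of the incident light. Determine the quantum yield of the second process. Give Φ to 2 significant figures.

Photons absorbed by the actinometer: 8.47e-7 / 0.563 = 1.504e-6 mol.
Φ(unknown) = 9.24e-7 / 1.504e-6 = 0.61.

Φ = 0.61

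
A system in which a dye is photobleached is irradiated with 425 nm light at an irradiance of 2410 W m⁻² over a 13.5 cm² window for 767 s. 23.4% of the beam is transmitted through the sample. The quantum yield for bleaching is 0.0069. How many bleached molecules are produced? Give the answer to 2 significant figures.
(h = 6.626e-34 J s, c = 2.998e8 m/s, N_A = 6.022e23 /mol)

Photon energy at 425 nm: hc/λ = (6.626e-34)(2.998e8)/(425e-9) = 4.674e-19 J.
Energy delivered: (2410 W m⁻²)(13.5e-4 m²)(767 s) = 2495 J.
Photons incident: 2495 / 4.674e-19 = 5.338e21, i.e. 5.338e21/6.022e23 = 0.008864 mol.
Fraction absorbed: 1 − 23.4/100 = 0.7660.
Photons absorbed: 0.7660 × 0.008864 = 0.006790 mol.
Product: Φ × n_abs = 0.0069 × 0.006790 = 4.685e-5 mol.
As a count: 4.685e-5 × 6.022e23 = 2.8e19.

2.8e19 bleached molecules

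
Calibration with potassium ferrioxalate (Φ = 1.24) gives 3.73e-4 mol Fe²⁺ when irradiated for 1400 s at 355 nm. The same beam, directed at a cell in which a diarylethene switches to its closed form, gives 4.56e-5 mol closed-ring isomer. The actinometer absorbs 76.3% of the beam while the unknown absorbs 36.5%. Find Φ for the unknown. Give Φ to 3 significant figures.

Φ = 0.317

Photons absorbed by the actinometer: 3.73e-4 / 1.24 = 3.008e-4 mol.
Incident flux: 3.008e-4 / 0.763 = 3.942e-4 einstein.
Absorbed by unknown: 0.365 × 3.942e-4 = 1.439e-4 mol.
Φ(unknown) = 4.56e-5 / 1.439e-4 = 0.317.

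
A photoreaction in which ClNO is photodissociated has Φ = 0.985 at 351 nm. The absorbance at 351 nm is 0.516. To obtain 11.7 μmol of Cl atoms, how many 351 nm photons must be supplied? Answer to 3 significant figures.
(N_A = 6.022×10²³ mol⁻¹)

1.03×10¹⁹ photons

Product: 11.7 μmol = 1.17×10⁻⁵ mol.
Photons that must be absorbed: 1.17×10⁻⁵ / 0.985 = 1.188×10⁻⁵ mol.
Fraction absorbed: 1 − 10^(−0.516) = 0.6952.
Incident photons needed: 1.188×10⁻⁵ / 0.6952 = 1.709×10⁻⁵ mol.
Photon count: 1.709×10⁻⁵ × 6.022×10²³ = 1.03×10¹⁹.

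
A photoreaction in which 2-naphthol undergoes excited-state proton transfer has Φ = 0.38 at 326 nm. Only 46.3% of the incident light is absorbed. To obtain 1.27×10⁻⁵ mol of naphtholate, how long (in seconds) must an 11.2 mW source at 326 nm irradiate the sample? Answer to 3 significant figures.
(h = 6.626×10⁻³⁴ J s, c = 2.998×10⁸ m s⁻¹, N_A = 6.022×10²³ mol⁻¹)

Photons that must be absorbed: 1.27×10⁻⁵ / 0.38 = 3.342×10⁻⁵ mol.
Incident photons needed: 3.342×10⁻⁵ / 0.463 = 7.218×10⁻⁵ mol.
Photon energy: hc/λ = 6.093×10⁻¹⁹ J; per mole, 3.669×10⁵ J mol⁻¹.
Energy required: 7.218×10⁻⁵ × 3.669×10⁵ = 26.48 J.
Time: 26.48 J / 0.0112 W = 2360 s.

t ≈ 2360 s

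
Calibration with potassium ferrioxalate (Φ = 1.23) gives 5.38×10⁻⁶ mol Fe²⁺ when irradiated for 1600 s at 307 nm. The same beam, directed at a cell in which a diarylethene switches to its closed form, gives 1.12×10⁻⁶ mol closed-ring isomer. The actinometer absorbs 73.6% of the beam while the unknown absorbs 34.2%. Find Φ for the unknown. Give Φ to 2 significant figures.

Φ = 0.55

Photons absorbed by the actinometer: 5.38×10⁻⁶ / 1.23 = 4.374×10⁻⁶ mol.
Incident flux: 4.374×10⁻⁶ / 0.736 = 5.943×10⁻⁶ einstein.
Absorbed by unknown: 0.342 × 5.943×10⁻⁶ = 2.033×10⁻⁶ mol.
Φ(unknown) = 1.12×10⁻⁶ / 2.033×10⁻⁶ = 0.55.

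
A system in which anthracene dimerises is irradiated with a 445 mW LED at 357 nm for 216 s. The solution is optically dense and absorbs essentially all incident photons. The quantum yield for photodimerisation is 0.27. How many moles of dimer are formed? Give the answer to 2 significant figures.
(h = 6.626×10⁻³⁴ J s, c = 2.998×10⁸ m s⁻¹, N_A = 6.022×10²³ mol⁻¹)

7.7×10⁻⁵ mol

Photon energy at 357 nm: hc/λ = (6.626×10⁻³⁴)(2.998×10⁸)/(357×10⁻⁹) = 5.564×10⁻¹⁹ J.
Energy delivered: (445 mW)(216 s) = 96.12 J.
Photons incident: 96.12 / 5.564×10⁻¹⁹ = 1.728×10²⁰, i.e. 1.728×10²⁰/6.022×10²³ = 2.869×10⁻⁴ mol.
Product: Φ × n_abs = 0.27 × 2.869×10⁻⁴ = 7.746×10⁻⁵ mol.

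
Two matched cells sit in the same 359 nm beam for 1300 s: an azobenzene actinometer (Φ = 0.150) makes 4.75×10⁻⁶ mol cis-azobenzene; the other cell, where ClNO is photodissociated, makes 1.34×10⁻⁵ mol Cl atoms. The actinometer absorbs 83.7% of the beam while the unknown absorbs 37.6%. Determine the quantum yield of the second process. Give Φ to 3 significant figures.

Φ = 0.942

Photons absorbed by the actinometer: 4.75×10⁻⁶ / 0.150 = 3.167×10⁻⁵ mol.
Incident flux: 3.167×10⁻⁵ / 0.837 = 3.784×10⁻⁵ einstein.
Absorbed by unknown: 0.376 × 3.784×10⁻⁵ = 1.423×10⁻⁵ mol.
Φ(unknown) = 1.34×10⁻⁵ / 1.423×10⁻⁵ = 0.942.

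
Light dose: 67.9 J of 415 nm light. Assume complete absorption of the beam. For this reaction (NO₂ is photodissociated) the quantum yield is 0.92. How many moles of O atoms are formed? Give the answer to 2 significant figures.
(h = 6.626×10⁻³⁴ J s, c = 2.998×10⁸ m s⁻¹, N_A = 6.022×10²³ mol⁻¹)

Photon energy at 415 nm: hc/λ = (6.626×10⁻³⁴)(2.998×10⁸)/(415×10⁻⁹) = 4.787×10⁻¹⁹ J.
Photons incident: 67.9 / 4.787×10⁻¹⁹ = 1.418×10²⁰, i.e. 1.418×10²⁰/6.022×10²³ = 2.355×10⁻⁴ mol.
Product: Φ × n_abs = 0.92 × 2.355×10⁻⁴ = 2.167×10⁻⁴ mol.

2.2×10⁻⁴ mol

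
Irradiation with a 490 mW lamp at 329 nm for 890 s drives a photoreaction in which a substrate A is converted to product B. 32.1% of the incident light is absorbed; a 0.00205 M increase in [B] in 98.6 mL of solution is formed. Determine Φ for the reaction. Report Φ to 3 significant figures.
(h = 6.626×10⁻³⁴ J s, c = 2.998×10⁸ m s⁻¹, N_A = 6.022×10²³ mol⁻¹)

Product: (0.00205 M)(0.0986 L) = 2.021×10⁻⁴ mol.
Photon energy at 329 nm: hc/λ = (6.626×10⁻³⁴)(2.998×10⁸)/(329×10⁻⁹) = 6.038×10⁻¹⁹ J.
Energy delivered: (490 mW)(890 s) = 436.1 J.
Photons incident: 436.1 / 6.038×10⁻¹⁹ = 7.223×10²⁰, i.e. 7.223×10²⁰/6.022×10²³ = 0.001199 mol.
Photons absorbed: 0.321 × 0.001199 = 3.849×10⁻⁴ mol.
Φ = 2.021×10⁻⁴ mol / 3.849×10⁻⁴ mol photons = 0.525.

Φ = 0.525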